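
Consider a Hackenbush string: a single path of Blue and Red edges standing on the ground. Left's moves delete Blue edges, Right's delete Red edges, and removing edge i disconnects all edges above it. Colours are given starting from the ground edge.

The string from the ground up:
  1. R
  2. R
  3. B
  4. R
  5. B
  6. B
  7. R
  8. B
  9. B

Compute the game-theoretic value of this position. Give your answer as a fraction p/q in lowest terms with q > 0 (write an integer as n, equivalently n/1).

-201/128

step 1: add R to get R; options L={ (no moves) } R={ 0 } — -1
step 2: add R to get RR; options L={ (no moves) } R={ -1,0 } — -2
step 3: add B to get RRB; options L={ -2 } R={ -1,0 } — -3/2
step 4: add R to get RRBR; options L={ -2 } R={ -3/2,-1,0 } — -7/4
step 5: add B to get RRBRB; options L={ -2,-7/4 } R={ -3/2,-1,0 } — -13/8
step 6: add B to get RRBRBB; options L={ -2,-7/4,-13/8 } R={ -3/2,-1,0 } — -25/16
step 7: add R to get RRBRBBR; options L={ -2,-7/4,-13/8 } R={ -25/16,-3/2,-1,0 } — -51/32
step 8: add B to get RRBRBBRB; options L={ -2,-7/4,-13/8,-51/32 } R={ -25/16,-3/2,-1,0 } — -101/64
step 9: add B to get RRBRBBRBB; options L={ -2,-7/4,-13/8,-51/32,-101/64 } R={ -25/16,-3/2,-1,0 } — -201/128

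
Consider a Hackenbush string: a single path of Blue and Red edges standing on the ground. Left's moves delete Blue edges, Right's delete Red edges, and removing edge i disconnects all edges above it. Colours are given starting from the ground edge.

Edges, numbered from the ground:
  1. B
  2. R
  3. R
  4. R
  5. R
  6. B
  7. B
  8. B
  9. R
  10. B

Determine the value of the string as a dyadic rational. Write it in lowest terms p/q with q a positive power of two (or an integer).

1 of 10 · B · max L 0 · min R +∞ so 1
2 of 10 · BR · max L 0 · min R 1 so 1/2
3 of 10 · BRR · max L 0 · min R 1/2 so 1/4
4 of 10 · BRRR · max L 0 · min R 1/4 so 1/8
5 of 10 · BRRRR · max L 0 · min R 1/8 so 1/16
6 of 10 · BRRRRB · max L 1/16 · min R 1/8 so 3/32
7 of 10 · BRRRRBB · max L 3/32 · min R 1/8 so 7/64
8 of 10 · BRRRRBBB · max L 7/64 · min R 1/8 so 15/128
9 of 10 · BRRRRBBBR · max L 7/64 · min R 15/128 so 29/256
10 of 10 · BRRRRBBBRB · max L 29/256 · min R 15/128 so 59/512

59/512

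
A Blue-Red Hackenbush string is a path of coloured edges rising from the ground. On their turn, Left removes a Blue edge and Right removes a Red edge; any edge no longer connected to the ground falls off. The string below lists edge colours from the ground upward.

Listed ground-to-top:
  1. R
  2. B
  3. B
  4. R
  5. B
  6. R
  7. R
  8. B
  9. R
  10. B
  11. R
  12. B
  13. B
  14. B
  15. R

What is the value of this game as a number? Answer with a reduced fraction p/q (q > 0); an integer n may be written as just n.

-5795/16384

Prefix values for R B B R B R R B R B R B B B R via {L|R} + simplicity:
1 of 15 · R · max L −∞ · min R 0 -> -1
2 of 15 · RB · max L -1 · min R 0 -> -1/2
3 of 15 · RBB · max L -1/2 · min R 0 -> -1/4
4 of 15 · RBBR · max L -1/2 · min R -1/4 -> -3/8
5 of 15 · RBBRB · max L -3/8 · min R -1/4 -> -5/16
6 of 15 · RBBRBR · max L -3/8 · min R -5/16 -> -11/32
7 of 15 · RBBRBRR · max L -3/8 · min R -11/32 -> -23/64
8 of 15 · RBBRBRRB · max L -23/64 · min R -11/32 -> -45/128
9 of 15 · RBBRBRRBR · max L -23/64 · min R -45/128 -> -91/256
10 of 15 · RBBRBRRBRB · max L -91/256 · min R -45/128 -> -181/512
11 of 15 · RBBRBRRBRBR · max L -91/256 · min R -181/512 -> -363/1024
12 of 15 · RBBRBRRBRBRB · max L -363/1024 · min R -181/512 -> -725/2048
13 of 15 · RBBRBRRBRBRBB · max L -725/2048 · min R -181/512 -> -1449/4096
14 of 15 · RBBRBRRBRBRBBB · max L -1449/4096 · min R -181/512 -> -2897/8192
15 of 15 · RBBRBRRBRBRBBBR · max L -1449/4096 · min R -2897/8192 -> -5795/16384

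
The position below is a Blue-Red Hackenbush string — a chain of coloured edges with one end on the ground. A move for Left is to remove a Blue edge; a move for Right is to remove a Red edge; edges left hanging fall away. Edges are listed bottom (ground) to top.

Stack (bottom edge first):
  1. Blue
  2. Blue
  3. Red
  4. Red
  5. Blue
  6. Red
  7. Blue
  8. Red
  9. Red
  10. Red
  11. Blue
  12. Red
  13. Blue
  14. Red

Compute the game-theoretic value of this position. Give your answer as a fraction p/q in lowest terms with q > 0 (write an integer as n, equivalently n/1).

5397/4096

1 of 14 · B · max L 0 · min R +∞ → 1
2 of 14 · BB · max L 1 · min R +∞ → 2
3 of 14 · BBR · max L 1 · min R 2 → 3/2
4 of 14 · BBRR · max L 1 · min R 3/2 → 5/4
5 of 14 · BBRRB · max L 5/4 · min R 3/2 → 11/8
6 of 14 · BBRRBR · max L 5/4 · min R 11/8 → 21/16
7 of 14 · BBRRBRB · max L 21/16 · min R 11/8 → 43/32
8 of 14 · BBRRBRBR · max L 21/16 · min R 43/32 → 85/64
9 of 14 · BBRRBRBRR · max L 21/16 · min R 85/64 → 169/128
10 of 14 · BBRRBRBRRR · max L 21/16 · min R 169/128 → 337/256
11 of 14 · BBRRBRBRRRB · max L 337/256 · min R 169/128 → 675/512
12 of 14 · BBRRBRBRRRBR · max L 337/256 · min R 675/512 → 1349/1024
13 of 14 · BBRRBRBRRRBRB · max L 1349/1024 · min R 675/512 → 2699/2048
14 of 14 · BBRRBRBRRRBRBR · max L 1349/1024 · min R 2699/2048 → 5397/4096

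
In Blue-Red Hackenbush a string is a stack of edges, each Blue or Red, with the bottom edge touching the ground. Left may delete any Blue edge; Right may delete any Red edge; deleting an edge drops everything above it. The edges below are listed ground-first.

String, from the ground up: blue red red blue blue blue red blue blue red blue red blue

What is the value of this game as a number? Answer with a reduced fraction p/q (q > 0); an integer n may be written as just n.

1899/4096

Build v(s[:k]) for k = 1..13, string s = blue red red blue blue blue red blue blue red blue red blue.
v(b) = { 0 | ∅ } — 1
v(br) = { 0 | 1 } — 1/2
v(brr) = { 0 | 1/2; 1 } — 1/4
v(brrb) = { 0; 1/4 | 1/2; 1 } — 3/8
v(brrbb) = { 0; 1/4; 3/8 | 1/2; 1 } — 7/16
v(brrbbb) = { 0; 1/4; 3/8; 7/16 | 1/2; 1 } — 15/32
v(brrbbbr) = { 0; 1/4; 3/8; 7/16 | 15/32; 1/2; 1 } — 29/64
v(brrbbbrb) = { 0; 1/4; 3/8; 7/16; 29/64 | 15/32; 1/2; 1 } — 59/128
v(brrbbbrbb) = { 0; 1/4; 3/8; 7/16; 29/64; 59/128 | 15/32; 1/2; 1 } — 119/256
v(brrbbbrbbr) = { 0; 1/4; 3/8; 7/16; 29/64; 59/128 | 119/256; 15/32; 1/2; 1 } — 237/512
v(brrbbbrbbrb) = { 0; 1/4; 3/8; 7/16; 29/64; 59/128; 237/512 | 119/256; 15/32; 1/2; 1 } — 475/1024
v(brrbbbrbbrbr) = { 0; 1/4; 3/8; 7/16; 29/64; 59/128; 237/512 | 475/1024; 119/256; 15/32; 1/2; 1 } — 949/2048
v(brrbbbrbbrbrb) = { 0; 1/4; 3/8; 7/16; 29/64; 59/128; 237/512; 949/2048 | 475/1024; 119/256; 15/32; 1/2; 1 } — 1899/4096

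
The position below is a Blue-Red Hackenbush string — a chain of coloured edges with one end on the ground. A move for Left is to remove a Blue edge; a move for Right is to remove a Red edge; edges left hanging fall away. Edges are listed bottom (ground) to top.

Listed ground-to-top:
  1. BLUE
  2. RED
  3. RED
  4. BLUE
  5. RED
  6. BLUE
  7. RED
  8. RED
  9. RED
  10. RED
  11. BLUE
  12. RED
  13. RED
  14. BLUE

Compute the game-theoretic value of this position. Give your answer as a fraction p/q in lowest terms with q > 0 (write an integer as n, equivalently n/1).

Recurse on prefixes of the 14-edge string BLUE RED RED BLUE RED BLUE RED RED RED RED BLUE RED RED BLUE:
value(B) = { 0 | · } so 1
value(BR) = { 0 | 1 } so 1/2
value(BRR) = { 0 | 1/2,1 } so 1/4
value(BRRB) = { 0,1/4 | 1/2,1 } so 3/8
value(BRRBR) = { 0,1/4 | 3/8,1/2,1 } so 5/16
value(BRRBRB) = { 0,1/4,5/16 | 3/8,1/2,1 } so 11/32
value(BRRBRBR) = { 0,1/4,5/16 | 11/32,3/8,1/2,1 } so 21/64
value(BRRBRBRR) = { 0,1/4,5/16 | 21/64,11/32,3/8,1/2,1 } so 41/128
value(BRRBRBRRR) = { 0,1/4,5/16 | 41/128,21/64,11/32,3/8,1/2,1 } so 81/256
value(BRRBRBRRRR) = { 0,1/4,5/16 | 81/256,41/128,21/64,11/32,3/8,1/2,1 } so 161/512
value(BRRBRBRRRRB) = { 0,1/4,5/16,161/512 | 81/256,41/128,21/64,11/32,3/8,1/2,1 } so 323/1024
value(BRRBRBRRRRBR) = { 0,1/4,5/16,161/512 | 323/1024,81/256,41/128,21/64,11/32,3/8,1/2,1 } so 645/2048
value(BRRBRBRRRRBRR) = { 0,1/4,5/16,161/512 | 645/2048,323/1024,81/256,41/128,21/64,11/32,3/8,1/2,1 } so 1289/4096
value(BRRBRBRRRRBRRB) = { 0,1/4,5/16,161/512,1289/4096 | 645/2048,323/1024,81/256,41/128,21/64,11/32,3/8,1/2,1 } so 2579/8192

2579/8192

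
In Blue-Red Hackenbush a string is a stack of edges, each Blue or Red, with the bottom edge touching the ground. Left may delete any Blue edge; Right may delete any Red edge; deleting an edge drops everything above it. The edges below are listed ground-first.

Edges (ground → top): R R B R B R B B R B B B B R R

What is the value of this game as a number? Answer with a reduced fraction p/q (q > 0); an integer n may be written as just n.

-13447/8192

Prefix values for R R B R B R B B R B B B B R R via {L|R} + simplicity:
1 of 15 · R · max L −∞ · min R 0 gives -1
2 of 15 · RR · max L −∞ · min R -1 gives -2
3 of 15 · RRB · max L -2 · min R -1 gives -3/2
4 of 15 · RRBR · max L -2 · min R -3/2 gives -7/4
5 of 15 · RRBRB · max L -7/4 · min R -3/2 gives -13/8
6 of 15 · RRBRBR · max L -7/4 · min R -13/8 gives -27/16
7 of 15 · RRBRBRB · max L -27/16 · min R -13/8 gives -53/32
8 of 15 · RRBRBRBB · max L -53/32 · min R -13/8 gives -105/64
9 of 15 · RRBRBRBBR · max L -53/32 · min R -105/64 gives -211/128
10 of 15 · RRBRBRBBRB · max L -211/128 · min R -105/64 gives -421/256
11 of 15 · RRBRBRBBRBB · max L -421/256 · min R -105/64 gives -841/512
12 of 15 · RRBRBRBBRBBB · max L -841/512 · min R -105/64 gives -1681/1024
13 of 15 · RRBRBRBBRBBBB · max L -1681/1024 · min R -105/64 gives -3361/2048
14 of 15 · RRBRBRBBRBBBBR · max L -1681/1024 · min R -3361/2048 gives -6723/4096
15 of 15 · RRBRBRBBRBBBBRR · max L -1681/1024 · min R -6723/4096 gives -13447/8192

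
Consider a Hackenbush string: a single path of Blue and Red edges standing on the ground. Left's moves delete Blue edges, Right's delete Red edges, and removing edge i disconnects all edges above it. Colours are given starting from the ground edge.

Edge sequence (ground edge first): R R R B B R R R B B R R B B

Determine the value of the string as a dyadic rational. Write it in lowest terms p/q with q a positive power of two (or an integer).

Recurse on prefixes of the 14-edge string R R R B B R R R B B R R B B:
1 of 14 · R · max L −∞ · min R 0 so -1
2 of 14 · RR · max L −∞ · min R -1 so -2
3 of 14 · RRR · max L −∞ · min R -2 so -3
4 of 14 · RRRB · max L -3 · min R -2 so -5/2
5 of 14 · RRRBB · max L -5/2 · min R -2 so -9/4
6 of 14 · RRRBBR · max L -5/2 · min R -9/4 so -19/8
7 of 14 · RRRBBRR · max L -5/2 · min R -19/8 so -39/16
8 of 14 · RRRBBRRR · max L -5/2 · min R -39/16 so -79/32
9 of 14 · RRRBBRRRB · max L -79/32 · min R -39/16 so -157/64
10 of 14 · RRRBBRRRBB · max L -157/64 · min R -39/16 so -313/128
11 of 14 · RRRBBRRRBBR · max L -157/64 · min R -313/128 so -627/256
12 of 14 · RRRBBRRRBBRR · max L -157/64 · min R -627/256 so -1255/512
13 of 14 · RRRBBRRRBBRRB · max L -1255/512 · min R -627/256 so -2509/1024
14 of 14 · RRRBBRRRBBRRBB · max L -2509/1024 · min R -627/256 so -5017/2048

-5017/2048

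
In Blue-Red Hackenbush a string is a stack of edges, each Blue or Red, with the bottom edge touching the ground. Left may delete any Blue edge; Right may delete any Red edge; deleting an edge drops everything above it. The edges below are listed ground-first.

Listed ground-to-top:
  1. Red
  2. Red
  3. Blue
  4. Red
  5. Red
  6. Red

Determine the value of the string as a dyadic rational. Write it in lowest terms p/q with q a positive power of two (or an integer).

-31/16

value(R) = { none | 0 } so -1
value(RR) = { none | -1, 0 } so -2
value(RRB) = { -2 | -1, 0 } so -3/2
value(RRBR) = { -2 | -3/2, -1, 0 } so -7/4
value(RRBRR) = { -2 | -7/4, -3/2, -1, 0 } so -15/8
value(RRBRRR) = { -2 | -15/8, -7/4, -3/2, -1, 0 } so -31/16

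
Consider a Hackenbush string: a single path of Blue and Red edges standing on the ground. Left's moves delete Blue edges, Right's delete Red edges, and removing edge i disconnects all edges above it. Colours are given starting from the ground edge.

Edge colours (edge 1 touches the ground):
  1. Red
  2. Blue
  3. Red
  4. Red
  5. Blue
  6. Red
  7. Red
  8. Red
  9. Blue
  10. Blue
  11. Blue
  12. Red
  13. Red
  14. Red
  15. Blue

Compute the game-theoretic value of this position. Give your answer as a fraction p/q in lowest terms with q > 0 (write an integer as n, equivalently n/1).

-14109/16384

v_1 [R]  L=[]  R=[0]  => -1
v_2 [RB]  L=[-1]  R=[0]  => -1/2
v_3 [RBR]  L=[-1]  R=[-1/2, 0]  => -3/4
v_4 [RBRR]  L=[-1]  R=[-3/4, -1/2, 0]  => -7/8
v_5 [RBRRB]  L=[-1, -7/8]  R=[-3/4, -1/2, 0]  => -13/16
v_6 [RBRRBR]  L=[-1, -7/8]  R=[-13/16, -3/4, -1/2, 0]  => -27/32
v_7 [RBRRBRR]  L=[-1, -7/8]  R=[-27/32, -13/16, -3/4, -1/2, 0]  => -55/64
v_8 [RBRRBRRR]  L=[-1, -7/8]  R=[-55/64, -27/32, -13/16, -3/4, -1/2, 0]  => -111/128
v_9 [RBRRBRRRB]  L=[-1, -7/8, -111/128]  R=[-55/64, -27/32, -13/16, -3/4, -1/2, 0]  => -221/256
v_10 [RBRRBRRRBB]  L=[-1, -7/8, -111/128, -221/256]  R=[-55/64, -27/32, -13/16, -3/4, -1/2, 0]  => -441/512
v_11 [RBRRBRRRBBB]  L=[-1, -7/8, -111/128, -221/256, -441/512]  R=[-55/64, -27/32, -13/16, -3/4, -1/2, 0]  => -881/1024
v_12 [RBRRBRRRBBBR]  L=[-1, -7/8, -111/128, -221/256, -441/512]  R=[-881/1024, -55/64, -27/32, -13/16, -3/4, -1/2, 0]  => -1763/2048
v_13 [RBRRBRRRBBBRR]  L=[-1, -7/8, -111/128, -221/256, -441/512]  R=[-1763/2048, -881/1024, -55/64, -27/32, -13/16, -3/4, -1/2, 0]  => -3527/4096
v_14 [RBRRBRRRBBBRRR]  L=[-1, -7/8, -111/128, -221/256, -441/512]  R=[-3527/4096, -1763/2048, -881/1024, -55/64, -27/32, -13/16, -3/4, -1/2, 0]  => -7055/8192
v_15 [RBRRBRRRBBBRRRB]  L=[-1, -7/8, -111/128, -221/256, -441/512, -7055/8192]  R=[-3527/4096, -1763/2048, -881/1024, -55/64, -27/32, -13/16, -3/4, -1/2, 0]  => -14109/16384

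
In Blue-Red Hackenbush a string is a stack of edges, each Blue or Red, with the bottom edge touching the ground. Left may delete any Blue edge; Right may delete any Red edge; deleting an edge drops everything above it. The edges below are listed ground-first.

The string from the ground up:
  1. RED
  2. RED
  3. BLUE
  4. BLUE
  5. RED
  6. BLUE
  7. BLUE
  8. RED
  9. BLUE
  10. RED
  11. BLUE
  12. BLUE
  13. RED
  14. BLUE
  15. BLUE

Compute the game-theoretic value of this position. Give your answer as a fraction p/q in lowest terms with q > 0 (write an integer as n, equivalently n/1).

-10569/8192

Prefix values for RED RED BLUE BLUE RED BLUE BLUE RED BLUE RED BLUE BLUE RED BLUE BLUE via {L|R} + simplicity:
R: Left { none }, Right { 0 } = simplest -1
RR: Left { none }, Right { -1, 0 } = simplest -2
RRB: Left { -2 }, Right { -1, 0 } = simplest -3/2
RRBB: Left { -2, -3/2 }, Right { -1, 0 } = simplest -5/4
RRBBR: Left { -2, -3/2 }, Right { -5/4, -1, 0 } = simplest -11/8
RRBBRB: Left { -2, -3/2, -11/8 }, Right { -5/4, -1, 0 } = simplest -21/16
RRBBRBB: Left { -2, -3/2, -11/8, -21/16 }, Right { -5/4, -1, 0 } = simplest -41/32
RRBBRBBR: Left { -2, -3/2, -11/8, -21/16 }, Right { -41/32, -5/4, -1, 0 } = simplest -83/64
RRBBRBBRB: Left { -2, -3/2, -11/8, -21/16, -83/64 }, Right { -41/32, -5/4, -1, 0 } = simplest -165/128
RRBBRBBRBR: Left { -2, -3/2, -11/8, -21/16, -83/64 }, Right { -165/128, -41/32, -5/4, -1, 0 } = simplest -331/256
RRBBRBBRBRB: Left { -2, -3/2, -11/8, -21/16, -83/64, -331/256 }, Right { -165/128, -41/32, -5/4, -1, 0 } = simplest -661/512
RRBBRBBRBRBB: Left { -2, -3/2, -11/8, -21/16, -83/64, -331/256, -661/512 }, Right { -165/128, -41/32, -5/4, -1, 0 } = simplest -1321/1024
RRBBRBBRBRBBR: Left { -2, -3/2, -11/8, -21/16, -83/64, -331/256, -661/512 }, Right { -1321/1024, -165/128, -41/32, -5/4, -1, 0 } = simplest -2643/2048
RRBBRBBRBRBBRB: Left { -2, -3/2, -11/8, -21/16, -83/64, -331/256, -661/512, -2643/2048 }, Right { -1321/1024, -165/128, -41/32, -5/4, -1, 0 } = simplest -5285/4096
RRBBRBBRBRBBRBB: Left { -2, -3/2, -11/8, -21/16, -83/64, -331/256, -661/512, -2643/2048, -5285/4096 }, Right { -1321/1024, -165/128, -41/32, -5/4, -1, 0 } = simplest -10569/8192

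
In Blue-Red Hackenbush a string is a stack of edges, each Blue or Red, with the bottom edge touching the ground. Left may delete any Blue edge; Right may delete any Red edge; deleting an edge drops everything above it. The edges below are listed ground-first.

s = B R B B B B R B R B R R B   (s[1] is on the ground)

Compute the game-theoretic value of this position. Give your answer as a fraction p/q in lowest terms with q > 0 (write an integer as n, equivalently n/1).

B: Left { 0 }, Right { — } -> simplest 1
BR: Left { 0 }, Right { 1 } -> simplest 1/2
BRB: Left { 0,1/2 }, Right { 1 } -> simplest 3/4
BRBB: Left { 0,1/2,3/4 }, Right { 1 } -> simplest 7/8
BRBBB: Left { 0,1/2,3/4,7/8 }, Right { 1 } -> simplest 15/16
BRBBBB: Left { 0,1/2,3/4,7/8,15/16 }, Right { 1 } -> simplest 31/32
BRBBBBR: Left { 0,1/2,3/4,7/8,15/16 }, Right { 31/32,1 } -> simplest 61/64
BRBBBBRB: Left { 0,1/2,3/4,7/8,15/16,61/64 }, Right { 31/32,1 } -> simplest 123/128
BRBBBBRBR: Left { 0,1/2,3/4,7/8,15/16,61/64 }, Right { 123/128,31/32,1 } -> simplest 245/256
BRBBBBRBRB: Left { 0,1/2,3/4,7/8,15/16,61/64,245/256 }, Right { 123/128,31/32,1 } -> simplest 491/512
BRBBBBRBRBR: Left { 0,1/2,3/4,7/8,15/16,61/64,245/256 }, Right { 491/512,123/128,31/32,1 } -> simplest 981/1024
BRBBBBRBRBRR: Left { 0,1/2,3/4,7/8,15/16,61/64,245/256 }, Right { 981/1024,491/512,123/128,31/32,1 } -> simplest 1961/2048
BRBBBBRBRBRRB: Left { 0,1/2,3/4,7/8,15/16,61/64,245/256,1961/2048 }, Right { 981/1024,491/512,123/128,31/32,1 } -> simplest 3923/4096

3923/4096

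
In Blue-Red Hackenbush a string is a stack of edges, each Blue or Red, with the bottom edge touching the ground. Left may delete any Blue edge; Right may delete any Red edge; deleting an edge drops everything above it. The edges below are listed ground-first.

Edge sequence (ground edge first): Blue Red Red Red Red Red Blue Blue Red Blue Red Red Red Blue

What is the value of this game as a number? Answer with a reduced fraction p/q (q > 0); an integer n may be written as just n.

B: Left { 0 }, Right { — } so simplest 1
BR: Left { 0 }, Right { 1 } so simplest 1/2
BRR: Left { 0 }, Right { 1/2 1 } so simplest 1/4
BRRR: Left { 0 }, Right { 1/4 1/2 1 } so simplest 1/8
BRRRR: Left { 0 }, Right { 1/8 1/4 1/2 1 } so simplest 1/16
BRRRRR: Left { 0 }, Right { 1/16 1/8 1/4 1/2 1 } so simplest 1/32
BRRRRRB: Left { 0 1/32 }, Right { 1/16 1/8 1/4 1/2 1 } so simplest 3/64
BRRRRRBB: Left { 0 1/32 3/64 }, Right { 1/16 1/8 1/4 1/2 1 } so simplest 7/128
BRRRRRBBR: Left { 0 1/32 3/64 }, Right { 7/128 1/16 1/8 1/4 1/2 1 } so simplest 13/256
BRRRRRBBRB: Left { 0 1/32 3/64 13/256 }, Right { 7/128 1/16 1/8 1/4 1/2 1 } so simplest 27/512
BRRRRRBBRBR: Left { 0 1/32 3/64 13/256 }, Right { 27/512 7/128 1/16 1/8 1/4 1/2 1 } so simplest 53/1024
BRRRRRBBRBRR: Left { 0 1/32 3/64 13/256 }, Right { 53/1024 27/512 7/128 1/16 1/8 1/4 1/2 1 } so simplest 105/2048
BRRRRRBBRBRRR: Left { 0 1/32 3/64 13/256 }, Right { 105/2048 53/1024 27/512 7/128 1/16 1/8 1/4 1/2 1 } so simplest 209/4096
BRRRRRBBRBRRRB: Left { 0 1/32 3/64 13/256 209/4096 }, Right { 105/2048 53/1024 27/512 7/128 1/16 1/8 1/4 1/2 1 } so simplest 419/8192

419/8192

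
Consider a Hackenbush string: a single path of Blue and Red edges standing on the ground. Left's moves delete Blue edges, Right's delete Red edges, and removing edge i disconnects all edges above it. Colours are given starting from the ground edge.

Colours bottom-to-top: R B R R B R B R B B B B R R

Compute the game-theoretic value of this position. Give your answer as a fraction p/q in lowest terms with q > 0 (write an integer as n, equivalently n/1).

1 of 14 · R · max L −∞ · min R 0 so -1
2 of 14 · RB · max L -1 · min R 0 so -1/2
3 of 14 · RBR · max L -1 · min R -1/2 so -3/4
4 of 14 · RBRR · max L -1 · min R -3/4 so -7/8
5 of 14 · RBRRB · max L -7/8 · min R -3/4 so -13/16
6 of 14 · RBRRBR · max L -7/8 · min R -13/16 so -27/32
7 of 14 · RBRRBRB · max L -27/32 · min R -13/16 so -53/64
8 of 14 · RBRRBRBR · max L -27/32 · min R -53/64 so -107/128
9 of 14 · RBRRBRBRB · max L -107/128 · min R -53/64 so -213/256
10 of 14 · RBRRBRBRBB · max L -213/256 · min R -53/64 so -425/512
11 of 14 · RBRRBRBRBBB · max L -425/512 · min R -53/64 so -849/1024
12 of 14 · RBRRBRBRBBBB · max L -849/1024 · min R -53/64 so -1697/2048
13 of 14 · RBRRBRBRBBBBR · max L -849/1024 · min R -1697/2048 so -3395/4096
14 of 14 · RBRRBRBRBBBBRR · max L -849/1024 · min R -3395/4096 so -6791/8192

-6791/8192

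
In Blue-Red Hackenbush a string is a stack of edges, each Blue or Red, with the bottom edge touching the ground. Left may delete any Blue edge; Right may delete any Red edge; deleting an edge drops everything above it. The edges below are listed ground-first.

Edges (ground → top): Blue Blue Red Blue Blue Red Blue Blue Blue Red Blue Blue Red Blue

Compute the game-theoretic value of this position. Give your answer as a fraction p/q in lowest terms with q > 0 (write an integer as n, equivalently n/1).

7643/4096

Recurse on prefixes of the 14-edge string Blue Blue Red Blue Blue Red Blue Blue Blue Red Blue Blue Red Blue:
v(B) = { 0 | — } so 1
v(BB) = { 0,1 | — } so 2
v(BBR) = { 0,1 | 2 } so 3/2
v(BBRB) = { 0,1,3/2 | 2 } so 7/4
v(BBRBB) = { 0,1,3/2,7/4 | 2 } so 15/8
v(BBRBBR) = { 0,1,3/2,7/4 | 15/8,2 } so 29/16
v(BBRBBRB) = { 0,1,3/2,7/4,29/16 | 15/8,2 } so 59/32
v(BBRBBRBB) = { 0,1,3/2,7/4,29/16,59/32 | 15/8,2 } so 119/64
v(BBRBBRBBB) = { 0,1,3/2,7/4,29/16,59/32,119/64 | 15/8,2 } so 239/128
v(BBRBBRBBBR) = { 0,1,3/2,7/4,29/16,59/32,119/64 | 239/128,15/8,2 } so 477/256
v(BBRBBRBBBRB) = { 0,1,3/2,7/4,29/16,59/32,119/64,477/256 | 239/128,15/8,2 } so 955/512
v(BBRBBRBBBRBB) = { 0,1,3/2,7/4,29/16,59/32,119/64,477/256,955/512 | 239/128,15/8,2 } so 1911/1024
v(BBRBBRBBBRBBR) = { 0,1,3/2,7/4,29/16,59/32,119/64,477/256,955/512 | 1911/1024,239/128,15/8,2 } so 3821/2048
v(BBRBBRBBBRBBRB) = { 0,1,3/2,7/4,29/16,59/32,119/64,477/256,955/512,3821/2048 | 1911/1024,239/128,15/8,2 } so 7643/4096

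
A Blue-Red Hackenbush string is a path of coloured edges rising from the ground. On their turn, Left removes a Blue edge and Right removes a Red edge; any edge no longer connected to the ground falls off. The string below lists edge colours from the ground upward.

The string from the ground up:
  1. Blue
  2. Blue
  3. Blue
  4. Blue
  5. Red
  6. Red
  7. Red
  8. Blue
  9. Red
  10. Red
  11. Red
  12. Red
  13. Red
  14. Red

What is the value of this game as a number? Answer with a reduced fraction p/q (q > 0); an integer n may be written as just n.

3201/1024

B: Left { 0 }, Right {  } — simplest 1
BB: Left { 0; 1 }, Right {  } — simplest 2
BBB: Left { 0; 1; 2 }, Right {  } — simplest 3
BBBB: Left { 0; 1; 2; 3 }, Right {  } — simplest 4
BBBBR: Left { 0; 1; 2; 3 }, Right { 4 } — simplest 7/2
BBBBRR: Left { 0; 1; 2; 3 }, Right { 7/2; 4 } — simplest 13/4
BBBBRRR: Left { 0; 1; 2; 3 }, Right { 13/4; 7/2; 4 } — simplest 25/8
BBBBRRRB: Left { 0; 1; 2; 3; 25/8 }, Right { 13/4; 7/2; 4 } — simplest 51/16
BBBBRRRBR: Left { 0; 1; 2; 3; 25/8 }, Right { 51/16; 13/4; 7/2; 4 } — simplest 101/32
BBBBRRRBRR: Left { 0; 1; 2; 3; 25/8 }, Right { 101/32; 51/16; 13/4; 7/2; 4 } — simplest 201/64
BBBBRRRBRRR: Left { 0; 1; 2; 3; 25/8 }, Right { 201/64; 101/32; 51/16; 13/4; 7/2; 4 } — simplest 401/128
BBBBRRRBRRRR: Left { 0; 1; 2; 3; 25/8 }, Right { 401/128; 201/64; 101/32; 51/16; 13/4; 7/2; 4 } — simplest 801/256
BBBBRRRBRRRRR: Left { 0; 1; 2; 3; 25/8 }, Right { 801/256; 401/128; 201/64; 101/32; 51/16; 13/4; 7/2; 4 } — simplest 1601/512
BBBBRRRBRRRRRR: Left { 0; 1; 2; 3; 25/8 }, Right { 1601/512; 801/256; 401/128; 201/64; 101/32; 51/16; 13/4; 7/2; 4 } — simplest 3201/1024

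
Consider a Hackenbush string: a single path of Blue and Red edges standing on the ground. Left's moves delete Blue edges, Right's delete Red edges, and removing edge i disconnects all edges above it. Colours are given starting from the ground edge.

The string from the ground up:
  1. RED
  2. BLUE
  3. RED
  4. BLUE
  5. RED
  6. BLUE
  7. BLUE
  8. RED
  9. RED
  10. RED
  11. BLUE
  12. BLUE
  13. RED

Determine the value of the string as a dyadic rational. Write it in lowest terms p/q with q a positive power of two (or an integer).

-2675/4096

Recurse on prefixes of the 13-edge string RED BLUE RED BLUE RED BLUE BLUE RED RED RED BLUE BLUE RED:
1 of 13 · R · max L −∞ · min R 0 = -1
2 of 13 · RB · max L -1 · min R 0 = -1/2
3 of 13 · RBR · max L -1 · min R -1/2 = -3/4
4 of 13 · RBRB · max L -3/4 · min R -1/2 = -5/8
5 of 13 · RBRBR · max L -3/4 · min R -5/8 = -11/16
6 of 13 · RBRBRB · max L -11/16 · min R -5/8 = -21/32
7 of 13 · RBRBRBB · max L -21/32 · min R -5/8 = -41/64
8 of 13 · RBRBRBBR · max L -21/32 · min R -41/64 = -83/128
9 of 13 · RBRBRBBRR · max L -21/32 · min R -83/128 = -167/256
10 of 13 · RBRBRBBRRR · max L -21/32 · min R -167/256 = -335/512
11 of 13 · RBRBRBBRRRB · max L -335/512 · min R -167/256 = -669/1024
12 of 13 · RBRBRBBRRRBB · max L -669/1024 · min R -167/256 = -1337/2048
13 of 13 · RBRBRBBRRRBBR · max L -669/1024 · min R -1337/2048 = -2675/4096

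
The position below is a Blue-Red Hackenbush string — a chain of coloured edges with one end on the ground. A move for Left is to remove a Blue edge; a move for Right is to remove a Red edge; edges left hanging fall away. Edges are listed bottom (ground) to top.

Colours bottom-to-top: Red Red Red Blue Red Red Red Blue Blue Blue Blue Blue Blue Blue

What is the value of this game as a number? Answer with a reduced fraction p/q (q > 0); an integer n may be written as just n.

Build G(s[:k]) for k = 1..14, string s = Red Red Red Blue Red Red Red Blue Blue Blue Blue Blue Blue Blue.
G(R) = {  | 0 } gives -1
G(RR) = {  | -1; 0 } gives -2
G(RRR) = {  | -2; -1; 0 } gives -3
G(RRRB) = { -3 | -2; -1; 0 } gives -5/2
G(RRRBR) = { -3 | -5/2; -2; -1; 0 } gives -11/4
G(RRRBRR) = { -3 | -11/4; -5/2; -2; -1; 0 } gives -23/8
G(RRRBRRR) = { -3 | -23/8; -11/4; -5/2; -2; -1; 0 } gives -47/16
G(RRRBRRRB) = { -3; -47/16 | -23/8; -11/4; -5/2; -2; -1; 0 } gives -93/32
G(RRRBRRRBB) = { -3; -47/16; -93/32 | -23/8; -11/4; -5/2; -2; -1; 0 } gives -185/64
G(RRRBRRRBBB) = { -3; -47/16; -93/32; -185/64 | -23/8; -11/4; -5/2; -2; -1; 0 } gives -369/128
G(RRRBRRRBBBB) = { -3; -47/16; -93/32; -185/64; -369/128 | -23/8; -11/4; -5/2; -2; -1; 0 } gives -737/256
G(RRRBRRRBBBBB) = { -3; -47/16; -93/32; -185/64; -369/128; -737/256 | -23/8; -11/4; -5/2; -2; -1; 0 } gives -1473/512
G(RRRBRRRBBBBBB) = { -3; -47/16; -93/32; -185/64; -369/128; -737/256; -1473/512 | -23/8; -11/4; -5/2; -2; -1; 0 } gives -2945/1024
G(RRRBRRRBBBBBBB) = { -3; -47/16; -93/32; -185/64; -369/128; -737/256; -1473/512; -2945/1024 | -23/8; -11/4; -5/2; -2; -1; 0 } gives -5889/2048

-5889/2048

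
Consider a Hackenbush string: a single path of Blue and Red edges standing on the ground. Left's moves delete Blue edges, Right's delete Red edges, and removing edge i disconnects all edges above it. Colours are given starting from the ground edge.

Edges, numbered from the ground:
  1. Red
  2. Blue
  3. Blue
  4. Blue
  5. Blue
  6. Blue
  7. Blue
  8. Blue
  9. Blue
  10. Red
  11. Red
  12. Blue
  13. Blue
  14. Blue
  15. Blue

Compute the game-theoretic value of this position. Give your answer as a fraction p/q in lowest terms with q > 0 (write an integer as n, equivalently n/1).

-97/16384

v(R) = { — | 0 } -> -1
v(RB) = { -1 | 0 } -> -1/2
v(RBB) = { -1 -1/2 | 0 } -> -1/4
v(RBBB) = { -1 -1/2 -1/4 | 0 } -> -1/8
v(RBBBB) = { -1 -1/2 -1/4 -1/8 | 0 } -> -1/16
v(RBBBBB) = { -1 -1/2 -1/4 -1/8 -1/16 | 0 } -> -1/32
v(RBBBBBB) = { -1 -1/2 -1/4 -1/8 -1/16 -1/32 | 0 } -> -1/64
v(RBBBBBBB) = { -1 -1/2 -1/4 -1/8 -1/16 -1/32 -1/64 | 0 } -> -1/128
v(RBBBBBBBB) = { -1 -1/2 -1/4 -1/8 -1/16 -1/32 -1/64 -1/128 | 0 } -> -1/256
v(RBBBBBBBBR) = { -1 -1/2 -1/4 -1/8 -1/16 -1/32 -1/64 -1/128 | -1/256 0 } -> -3/512
v(RBBBBBBBBRR) = { -1 -1/2 -1/4 -1/8 -1/16 -1/32 -1/64 -1/128 | -3/512 -1/256 0 } -> -7/1024
v(RBBBBBBBBRRB) = { -1 -1/2 -1/4 -1/8 -1/16 -1/32 -1/64 -1/128 -7/1024 | -3/512 -1/256 0 } -> -13/2048
v(RBBBBBBBBRRBB) = { -1 -1/2 -1/4 -1/8 -1/16 -1/32 -1/64 -1/128 -7/1024 -13/2048 | -3/512 -1/256 0 } -> -25/4096
v(RBBBBBBBBRRBBB) = { -1 -1/2 -1/4 -1/8 -1/16 -1/32 -1/64 -1/128 -7/1024 -13/2048 -25/4096 | -3/512 -1/256 0 } -> -49/8192
v(RBBBBBBBBRRBBBB) = { -1 -1/2 -1/4 -1/8 -1/16 -1/32 -1/64 -1/128 -7/1024 -13/2048 -25/4096 -49/8192 | -3/512 -1/256 0 } -> -97/16384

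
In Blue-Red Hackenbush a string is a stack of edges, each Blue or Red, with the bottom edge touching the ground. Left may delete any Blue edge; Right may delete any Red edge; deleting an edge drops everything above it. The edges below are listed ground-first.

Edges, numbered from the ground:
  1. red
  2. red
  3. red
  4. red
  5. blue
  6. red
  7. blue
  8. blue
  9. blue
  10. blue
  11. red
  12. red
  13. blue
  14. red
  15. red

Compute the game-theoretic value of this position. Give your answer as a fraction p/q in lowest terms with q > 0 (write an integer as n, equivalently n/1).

edge 1 of 15 (red): { (no moves) | 0 } → -1
edge 2 of 15 (red): { (no moves) | -1; 0 } → -2
edge 3 of 15 (red): { (no moves) | -2; -1; 0 } → -3
edge 4 of 15 (red): { (no moves) | -3; -2; -1; 0 } → -4
edge 5 of 15 (blue): { -4 | -3; -2; -1; 0 } → -7/2
edge 6 of 15 (red): { -4 | -7/2; -3; -2; -1; 0 } → -15/4
edge 7 of 15 (blue): { -4; -15/4 | -7/2; -3; -2; -1; 0 } → -29/8
edge 8 of 15 (blue): { -4; -15/4; -29/8 | -7/2; -3; -2; -1; 0 } → -57/16
edge 9 of 15 (blue): { -4; -15/4; -29/8; -57/16 | -7/2; -3; -2; -1; 0 } → -113/32
edge 10 of 15 (blue): { -4; -15/4; -29/8; -57/16; -113/32 | -7/2; -3; -2; -1; 0 } → -225/64
edge 11 of 15 (red): { -4; -15/4; -29/8; -57/16; -113/32 | -225/64; -7/2; -3; -2; -1; 0 } → -451/128
edge 12 of 15 (red): { -4; -15/4; -29/8; -57/16; -113/32 | -451/128; -225/64; -7/2; -3; -2; -1; 0 } → -903/256
edge 13 of 15 (blue): { -4; -15/4; -29/8; -57/16; -113/32; -903/256 | -451/128; -225/64; -7/2; -3; -2; -1; 0 } → -1805/512
edge 14 of 15 (red): { -4; -15/4; -29/8; -57/16; -113/32; -903/256 | -1805/512; -451/128; -225/64; -7/2; -3; -2; -1; 0 } → -3611/1024
edge 15 of 15 (red): { -4; -15/4; -29/8; -57/16; -113/32; -903/256 | -3611/1024; -1805/512; -451/128; -225/64; -7/2; -3; -2; -1; 0 } → -7223/2048

-7223/2048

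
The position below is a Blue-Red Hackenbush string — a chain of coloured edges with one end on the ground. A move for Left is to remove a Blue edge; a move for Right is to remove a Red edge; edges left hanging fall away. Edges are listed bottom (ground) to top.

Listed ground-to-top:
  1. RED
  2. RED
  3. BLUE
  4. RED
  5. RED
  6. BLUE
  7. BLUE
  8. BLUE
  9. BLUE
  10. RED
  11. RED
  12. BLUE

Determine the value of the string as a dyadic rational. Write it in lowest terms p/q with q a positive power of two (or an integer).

step 1: add RED to get R; options L={ ∅ } R={ 0 } -> -1
step 2: add RED to get RR; options L={ ∅ } R={ -1,0 } -> -2
step 3: add BLUE to get RRB; options L={ -2 } R={ -1,0 } -> -3/2
step 4: add RED to get RRBR; options L={ -2 } R={ -3/2,-1,0 } -> -7/4
step 5: add RED to get RRBRR; options L={ -2 } R={ -7/4,-3/2,-1,0 } -> -15/8
step 6: add BLUE to get RRBRRB; options L={ -2,-15/8 } R={ -7/4,-3/2,-1,0 } -> -29/16
step 7: add BLUE to get RRBRRBB; options L={ -2,-15/8,-29/16 } R={ -7/4,-3/2,-1,0 } -> -57/32
step 8: add BLUE to get RRBRRBBB; options L={ -2,-15/8,-29/16,-57/32 } R={ -7/4,-3/2,-1,0 } -> -113/64
step 9: add BLUE to get RRBRRBBBB; options L={ -2,-15/8,-29/16,-57/32,-113/64 } R={ -7/4,-3/2,-1,0 } -> -225/128
step 10: add RED to get RRBRRBBBBR; options L={ -2,-15/8,-29/16,-57/32,-113/64 } R={ -225/128,-7/4,-3/2,-1,0 } -> -451/256
step 11: add RED to get RRBRRBBBBRR; options L={ -2,-15/8,-29/16,-57/32,-113/64 } R={ -451/256,-225/128,-7/4,-3/2,-1,0 } -> -903/512
step 12: add BLUE to get RRBRRBBBBRRB; options L={ -2,-15/8,-29/16,-57/32,-113/64,-903/512 } R={ -451/256,-225/128,-7/4,-3/2,-1,0 } -> -1805/1024

-1805/1024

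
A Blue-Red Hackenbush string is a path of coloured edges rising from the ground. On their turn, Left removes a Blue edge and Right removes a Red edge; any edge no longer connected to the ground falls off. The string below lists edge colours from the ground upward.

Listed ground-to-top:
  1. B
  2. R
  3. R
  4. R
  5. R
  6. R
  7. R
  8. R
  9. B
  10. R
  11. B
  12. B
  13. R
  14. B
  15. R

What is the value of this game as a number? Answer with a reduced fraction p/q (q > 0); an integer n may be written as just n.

edge 1 of 15 (B): { 0 | none } — 1
edge 2 of 15 (R): { 0 | 1 } — 1/2
edge 3 of 15 (R): { 0 | 1/2; 1 } — 1/4
edge 4 of 15 (R): { 0 | 1/4; 1/2; 1 } — 1/8
edge 5 of 15 (R): { 0 | 1/8; 1/4; 1/2; 1 } — 1/16
edge 6 of 15 (R): { 0 | 1/16; 1/8; 1/4; 1/2; 1 } — 1/32
edge 7 of 15 (R): { 0 | 1/32; 1/16; 1/8; 1/4; 1/2; 1 } — 1/64
edge 8 of 15 (R): { 0 | 1/64; 1/32; 1/16; 1/8; 1/4; 1/2; 1 } — 1/128
edge 9 of 15 (B): { 0; 1/128 | 1/64; 1/32; 1/16; 1/8; 1/4; 1/2; 1 } — 3/256
edge 10 of 15 (R): { 0; 1/128 | 3/256; 1/64; 1/32; 1/16; 1/8; 1/4; 1/2; 1 } — 5/512
edge 11 of 15 (B): { 0; 1/128; 5/512 | 3/256; 1/64; 1/32; 1/16; 1/8; 1/4; 1/2; 1 } — 11/1024
edge 12 of 15 (B): { 0; 1/128; 5/512; 11/1024 | 3/256; 1/64; 1/32; 1/16; 1/8; 1/4; 1/2; 1 } — 23/2048
edge 13 of 15 (R): { 0; 1/128; 5/512; 11/1024 | 23/2048; 3/256; 1/64; 1/32; 1/16; 1/8; 1/4; 1/2; 1 } — 45/4096
edge 14 of 15 (B): { 0; 1/128; 5/512; 11/1024; 45/4096 | 23/2048; 3/256; 1/64; 1/32; 1/16; 1/8; 1/4; 1/2; 1 } — 91/8192
edge 15 of 15 (R): { 0; 1/128; 5/512; 11/1024; 45/4096 | 91/8192; 23/2048; 3/256; 1/64; 1/32; 1/16; 1/8; 1/4; 1/2; 1 } — 181/16384

181/16384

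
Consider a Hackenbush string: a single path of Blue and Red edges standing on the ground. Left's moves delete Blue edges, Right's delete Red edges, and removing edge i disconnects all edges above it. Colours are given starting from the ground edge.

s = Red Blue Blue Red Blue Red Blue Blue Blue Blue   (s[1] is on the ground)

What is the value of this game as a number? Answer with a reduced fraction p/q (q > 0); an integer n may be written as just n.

-161/512

step 1: add Red to get R; options L={ — } R={ 0 } so -1
step 2: add Blue to get RB; options L={ -1 } R={ 0 } so -1/2
step 3: add Blue to get RBB; options L={ -1,-1/2 } R={ 0 } so -1/4
step 4: add Red to get RBBR; options L={ -1,-1/2 } R={ -1/4,0 } so -3/8
step 5: add Blue to get RBBRB; options L={ -1,-1/2,-3/8 } R={ -1/4,0 } so -5/16
step 6: add Red to get RBBRBR; options L={ -1,-1/2,-3/8 } R={ -5/16,-1/4,0 } so -11/32
step 7: add Blue to get RBBRBRB; options L={ -1,-1/2,-3/8,-11/32 } R={ -5/16,-1/4,0 } so -21/64
step 8: add Blue to get RBBRBRBB; options L={ -1,-1/2,-3/8,-11/32,-21/64 } R={ -5/16,-1/4,0 } so -41/128
step 9: add Blue to get RBBRBRBBB; options L={ -1,-1/2,-3/8,-11/32,-21/64,-41/128 } R={ -5/16,-1/4,0 } so -81/256
step 10: add Blue to get RBBRBRBBBB; options L={ -1,-1/2,-3/8,-11/32,-21/64,-41/128,-81/256 } R={ -5/16,-1/4,0 } so -161/512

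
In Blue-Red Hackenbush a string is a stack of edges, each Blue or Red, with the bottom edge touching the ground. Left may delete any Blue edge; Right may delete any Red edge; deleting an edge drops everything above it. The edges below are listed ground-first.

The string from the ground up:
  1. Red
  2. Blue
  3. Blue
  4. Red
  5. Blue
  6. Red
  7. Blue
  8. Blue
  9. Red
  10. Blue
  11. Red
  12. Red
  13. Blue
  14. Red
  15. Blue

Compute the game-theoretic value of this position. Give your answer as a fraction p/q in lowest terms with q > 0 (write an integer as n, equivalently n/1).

-5301/16384

edge 1 of 15 (Red): { none | 0 } → -1
edge 2 of 15 (Blue): { -1 | 0 } → -1/2
edge 3 of 15 (Blue): { -1; -1/2 | 0 } → -1/4
edge 4 of 15 (Red): { -1; -1/2 | -1/4; 0 } → -3/8
edge 5 of 15 (Blue): { -1; -1/2; -3/8 | -1/4; 0 } → -5/16
edge 6 of 15 (Red): { -1; -1/2; -3/8 | -5/16; -1/4; 0 } → -11/32
edge 7 of 15 (Blue): { -1; -1/2; -3/8; -11/32 | -5/16; -1/4; 0 } → -21/64
edge 8 of 15 (Blue): { -1; -1/2; -3/8; -11/32; -21/64 | -5/16; -1/4; 0 } → -41/128
edge 9 of 15 (Red): { -1; -1/2; -3/8; -11/32; -21/64 | -41/128; -5/16; -1/4; 0 } → -83/256
edge 10 of 15 (Blue): { -1; -1/2; -3/8; -11/32; -21/64; -83/256 | -41/128; -5/16; -1/4; 0 } → -165/512
edge 11 of 15 (Red): { -1; -1/2; -3/8; -11/32; -21/64; -83/256 | -165/512; -41/128; -5/16; -1/4; 0 } → -331/1024
edge 12 of 15 (Red): { -1; -1/2; -3/8; -11/32; -21/64; -83/256 | -331/1024; -165/512; -41/128; -5/16; -1/4; 0 } → -663/2048
edge 13 of 15 (Blue): { -1; -1/2; -3/8; -11/32; -21/64; -83/256; -663/2048 | -331/1024; -165/512; -41/128; -5/16; -1/4; 0 } → -1325/4096
edge 14 of 15 (Red): { -1; -1/2; -3/8; -11/32; -21/64; -83/256; -663/2048 | -1325/4096; -331/1024; -165/512; -41/128; -5/16; -1/4; 0 } → -2651/8192
edge 15 of 15 (Blue): { -1; -1/2; -3/8; -11/32; -21/64; -83/256; -663/2048; -2651/8192 | -1325/4096; -331/1024; -165/512; -41/128; -5/16; -1/4; 0 } → -5301/16384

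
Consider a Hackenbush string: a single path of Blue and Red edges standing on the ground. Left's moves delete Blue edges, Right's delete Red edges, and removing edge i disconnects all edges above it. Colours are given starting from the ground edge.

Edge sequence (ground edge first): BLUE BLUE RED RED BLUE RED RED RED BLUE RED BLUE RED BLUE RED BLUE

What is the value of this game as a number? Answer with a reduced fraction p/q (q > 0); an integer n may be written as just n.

10411/8192

Build G(s[:k]) for k = 1..15, string s = BLUE BLUE RED RED BLUE RED RED RED BLUE RED BLUE RED BLUE RED BLUE.
G_1 [B]  L=[0]  R=[]  — 1
G_2 [BB]  L=[0; 1]  R=[]  — 2
G_3 [BBR]  L=[0; 1]  R=[2]  — 3/2
G_4 [BBRR]  L=[0; 1]  R=[3/2; 2]  — 5/4
G_5 [BBRRB]  L=[0; 1; 5/4]  R=[3/2; 2]  — 11/8
G_6 [BBRRBR]  L=[0; 1; 5/4]  R=[11/8; 3/2; 2]  — 21/16
G_7 [BBRRBRR]  L=[0; 1; 5/4]  R=[21/16; 11/8; 3/2; 2]  — 41/32
G_8 [BBRRBRRR]  L=[0; 1; 5/4]  R=[41/32; 21/16; 11/8; 3/2; 2]  — 81/64
G_9 [BBRRBRRRB]  L=[0; 1; 5/4; 81/64]  R=[41/32; 21/16; 11/8; 3/2; 2]  — 163/128
G_10 [BBRRBRRRBR]  L=[0; 1; 5/4; 81/64]  R=[163/128; 41/32; 21/16; 11/8; 3/2; 2]  — 325/256
G_11 [BBRRBRRRBRB]  L=[0; 1; 5/4; 81/64; 325/256]  R=[163/128; 41/32; 21/16; 11/8; 3/2; 2]  — 651/512
G_12 [BBRRBRRRBRBR]  L=[0; 1; 5/4; 81/64; 325/256]  R=[651/512; 163/128; 41/32; 21/16; 11/8; 3/2; 2]  — 1301/1024
G_13 [BBRRBRRRBRBRB]  L=[0; 1; 5/4; 81/64; 325/256; 1301/1024]  R=[651/512; 163/128; 41/32; 21/16; 11/8; 3/2; 2]  — 2603/2048
G_14 [BBRRBRRRBRBRBR]  L=[0; 1; 5/4; 81/64; 325/256; 1301/1024]  R=[2603/2048; 651/512; 163/128; 41/32; 21/16; 11/8; 3/2; 2]  — 5205/4096
G_15 [BBRRBRRRBRBRBRB]  L=[0; 1; 5/4; 81/64; 325/256; 1301/1024; 5205/4096]  R=[2603/2048; 651/512; 163/128; 41/32; 21/16; 11/8; 3/2; 2]  — 10411/8192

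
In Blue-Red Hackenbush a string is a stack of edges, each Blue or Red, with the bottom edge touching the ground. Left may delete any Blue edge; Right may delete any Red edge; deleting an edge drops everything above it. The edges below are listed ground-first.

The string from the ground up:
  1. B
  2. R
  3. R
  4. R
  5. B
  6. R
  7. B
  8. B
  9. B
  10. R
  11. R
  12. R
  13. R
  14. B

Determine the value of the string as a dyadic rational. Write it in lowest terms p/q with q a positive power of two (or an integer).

1475/8192

Build value(s[:k]) for k = 1..14, string s = B R R R B R B B B R R R R B.
value(B) = { 0 |  } so 1
value(BR) = { 0 | 1 } so 1/2
value(BRR) = { 0 | 1/2; 1 } so 1/4
value(BRRR) = { 0 | 1/4; 1/2; 1 } so 1/8
value(BRRRB) = { 0; 1/8 | 1/4; 1/2; 1 } so 3/16
value(BRRRBR) = { 0; 1/8 | 3/16; 1/4; 1/2; 1 } so 5/32
value(BRRRBRB) = { 0; 1/8; 5/32 | 3/16; 1/4; 1/2; 1 } so 11/64
value(BRRRBRBB) = { 0; 1/8; 5/32; 11/64 | 3/16; 1/4; 1/2; 1 } so 23/128
value(BRRRBRBBB) = { 0; 1/8; 5/32; 11/64; 23/128 | 3/16; 1/4; 1/2; 1 } so 47/256
value(BRRRBRBBBR) = { 0; 1/8; 5/32; 11/64; 23/128 | 47/256; 3/16; 1/4; 1/2; 1 } so 93/512
value(BRRRBRBBBRR) = { 0; 1/8; 5/32; 11/64; 23/128 | 93/512; 47/256; 3/16; 1/4; 1/2; 1 } so 185/1024
value(BRRRBRBBBRRR) = { 0; 1/8; 5/32; 11/64; 23/128 | 185/1024; 93/512; 47/256; 3/16; 1/4; 1/2; 1 } so 369/2048
value(BRRRBRBBBRRRR) = { 0; 1/8; 5/32; 11/64; 23/128 | 369/2048; 185/1024; 93/512; 47/256; 3/16; 1/4; 1/2; 1 } so 737/4096
value(BRRRBRBBBRRRRB) = { 0; 1/8; 5/32; 11/64; 23/128; 737/4096 | 369/2048; 185/1024; 93/512; 47/256; 3/16; 1/4; 1/2; 1 } so 1475/8192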